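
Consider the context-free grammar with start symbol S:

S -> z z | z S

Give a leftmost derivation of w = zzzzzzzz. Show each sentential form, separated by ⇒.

S ⇒ zS ⇒ zzS ⇒ zzzS ⇒ zzzzS ⇒ zzzzzS ⇒ zzzzzzS ⇒ zzzzzzzz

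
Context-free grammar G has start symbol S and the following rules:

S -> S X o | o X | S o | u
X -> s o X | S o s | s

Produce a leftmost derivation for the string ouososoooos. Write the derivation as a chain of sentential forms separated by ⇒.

S ⇒ oX   [S -> o X]
oX ⇒ oSos   [X -> S o s]
oSos ⇒ oSoos   [S -> S o]
oSoos ⇒ oSooos   [S -> S o]
oSooos ⇒ oSXoooos   [S -> S X o]
oSXoooos ⇒ oSXoXoooos   [S -> S X o]
oSXoXoooos ⇒ oSoXoXoooos   [S -> S o]
oSoXoXoooos ⇒ ouoXoXoooos   [S -> u]
ouoXoXoooos ⇒ ouosoXoooos   [X -> s]
ouosoXoooos ⇒ ouososoooos   [X -> s]

S ⇒ oX ⇒ oSos ⇒ oSoos ⇒ oSooos ⇒ oSXoooos ⇒ oSXoXoooos ⇒ oSoXoXoooos ⇒ ouoXoXoooos ⇒ ouosoXoooos ⇒ ouososoooos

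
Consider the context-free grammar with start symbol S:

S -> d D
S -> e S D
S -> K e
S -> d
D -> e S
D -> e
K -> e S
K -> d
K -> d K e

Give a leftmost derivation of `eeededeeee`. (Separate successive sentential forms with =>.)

S => Ke => eSe => eeSDe => eeeSDDe => eeedDDDe => eeedeSDDe => eeedeKeDDe => eeededeDDe => eeededeeDe => eeededeeee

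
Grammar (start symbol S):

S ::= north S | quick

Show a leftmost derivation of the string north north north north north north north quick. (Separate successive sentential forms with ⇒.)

S ⇒ north S ⇒ north north S ⇒ north north north S ⇒ north north north north S ⇒ north north north north north S ⇒ north north north north north north S ⇒ north north north north north north north S ⇒ north north north north north north north quick

S ⇒ north S   [S ::= north S]
north S ⇒ north north S   [S ::= north S]
north north S ⇒ north north north S   [S ::= north S]
north north north S ⇒ north north north north S   [S ::= north S]
north north north north S ⇒ north north north north north S   [S ::= north S]
north north north north north S ⇒ north north north north north north S   [S ::= north S]
north north north north north north S ⇒ north north north north north north north S   [S ::= north S]
north north north north north north north S ⇒ north north north north north north north quick   [S ::= quick]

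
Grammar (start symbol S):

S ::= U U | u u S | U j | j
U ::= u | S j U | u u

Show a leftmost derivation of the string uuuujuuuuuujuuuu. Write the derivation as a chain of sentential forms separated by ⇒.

S ⇒ UU   [S ::= U U]
UU ⇒ SjUU   [U ::= S j U]
SjUU ⇒ UUjUU   [S ::= U U]
UUjUU ⇒ uuUjUU   [U ::= u u]
uuUjUU ⇒ uuuujUU   [U ::= u u]
uuuujUU ⇒ uuuujSjUU   [U ::= S j U]
uuuujSjUU ⇒ uuuujuuSjUU   [S ::= u u S]
uuuujuuSjUU ⇒ uuuujuuUUjUU   [S ::= U U]
uuuujuuUUjUU ⇒ uuuujuuuuUjUU   [U ::= u u]
uuuujuuuuUjUU ⇒ uuuujuuuuuujUU   [U ::= u u]
uuuujuuuuuujUU ⇒ uuuujuuuuuujuuU   [U ::= u u]
uuuujuuuuuujuuU ⇒ uuuujuuuuuujuuuu   [U ::= u u]

S⇒UU⇒SjUU⇒UUjUU⇒uuUjUU⇒uuuujUU⇒uuuujSjUU⇒uuuujuuSjUU⇒uuuujuuUUjUU⇒uuuujuuuuUjUU⇒uuuujuuuuuujUU⇒uuuujuuuuuujuuU⇒uuuujuuuuuujuuuu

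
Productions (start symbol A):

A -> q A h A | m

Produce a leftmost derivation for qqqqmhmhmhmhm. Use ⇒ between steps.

A ⇒ qAhA   [A -> q A h A]
qAhA ⇒ qqAhAhA   [A -> q A h A]
qqAhAhA ⇒ qqqAhAhAhA   [A -> q A h A]
qqqAhAhAhA ⇒ qqqqAhAhAhAhA   [A -> q A h A]
qqqqAhAhAhAhA ⇒ qqqqmhAhAhAhA   [A -> m]
qqqqmhAhAhAhA ⇒ qqqqmhmhAhAhA   [A -> m]
qqqqmhmhAhAhA ⇒ qqqqmhmhmhAhA   [A -> m]
qqqqmhmhmhAhA ⇒ qqqqmhmhmhmhA   [A -> m]
qqqqmhmhmhmhA ⇒ qqqqmhmhmhmhm   [A -> m]

A ⇒ qAhA ⇒ qqAhAhA ⇒ qqqAhAhAhA ⇒ qqqqAhAhAhAhA ⇒ qqqqmhAhAhAhA ⇒ qqqqmhmhAhAhA ⇒ qqqqmhmhmhAhA ⇒ qqqqmhmhmhmhA ⇒ qqqqmhmhmhmhm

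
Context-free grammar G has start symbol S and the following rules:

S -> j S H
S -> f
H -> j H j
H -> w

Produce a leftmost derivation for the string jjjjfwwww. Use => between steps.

S => jSH => jjSHH => jjjSHHH => jjjjSHHHH => jjjjfHHHH => jjjjfwHHH => jjjjfwwHH => jjjjfwwwH => jjjjfwwww

S => jSH   [S -> j S H]
jSH => jjSHH   [S -> j S H]
jjSHH => jjjSHHH   [S -> j S H]
jjjSHHH => jjjjSHHHH   [S -> j S H]
jjjjSHHHH => jjjjfHHHH   [S -> f]
jjjjfHHHH => jjjjfwHHH   [H -> w]
jjjjfwHHH => jjjjfwwHH   [H -> w]
jjjjfwwHH => jjjjfwwwH   [H -> w]
jjjjfwwwH => jjjjfwwww   [H -> w]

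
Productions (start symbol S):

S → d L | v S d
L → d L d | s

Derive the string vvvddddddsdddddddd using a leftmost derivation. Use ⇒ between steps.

S ⇒ vSd   [S → v S d]
vSd ⇒ vvSdd   [S → v S d]
vvSdd ⇒ vvvSddd   [S → v S d]
vvvSddd ⇒ vvvdLddd   [S → d L]
vvvdLddd ⇒ vvvddLdddd   [L → d L d]
vvvddLdddd ⇒ vvvdddLddddd   [L → d L d]
vvvdddLddddd ⇒ vvvddddLdddddd   [L → d L d]
vvvddddLdddddd ⇒ vvvdddddLddddddd   [L → d L d]
vvvdddddLddddddd ⇒ vvvddddddLdddddddd   [L → d L d]
vvvddddddLdddddddd ⇒ vvvddddddsdddddddd   [L → s]

S ⇒ vSd ⇒ vvSdd ⇒ vvvSddd ⇒ vvvdLddd ⇒ vvvddLdddd ⇒ vvvdddLddddd ⇒ vvvddddLdddddd ⇒ vvvdddddLddddddd ⇒ vvvddddddLdddddddd ⇒ vvvddddddsdddddddd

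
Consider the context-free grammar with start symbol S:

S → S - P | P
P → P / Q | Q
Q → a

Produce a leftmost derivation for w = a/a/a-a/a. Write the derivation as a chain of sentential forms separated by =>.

S=>S-P=>P-P=>P/Q-P=>P/Q/Q-P=>Q/Q/Q-P=>a/Q/Q-P=>a/a/Q-P=>a/a/a-P=>a/a/a-P/Q=>a/a/a-Q/Q=>a/a/a-a/Q=>a/a/a-a/a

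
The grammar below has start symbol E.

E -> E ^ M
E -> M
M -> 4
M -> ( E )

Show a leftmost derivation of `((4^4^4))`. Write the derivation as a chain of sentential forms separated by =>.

E => M => (E) => (M) => ((E)) => ((E^M)) => ((E^M^M)) => ((M^M^M)) => ((4^M^M)) => ((4^4^M)) => ((4^4^4))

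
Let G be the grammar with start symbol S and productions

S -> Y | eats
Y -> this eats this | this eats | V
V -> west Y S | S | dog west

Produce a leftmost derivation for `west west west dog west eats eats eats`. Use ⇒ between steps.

S ⇒ Y   [S -> Y]
Y ⇒ V   [Y -> V]
V ⇒ west Y S   [V -> west Y S]
west Y S ⇒ west V S   [Y -> V]
west V S ⇒ west west Y S S   [V -> west Y S]
west west Y S S ⇒ west west V S S   [Y -> V]
west west V S S ⇒ west west west Y S S S   [V -> west Y S]
west west west Y S S S ⇒ west west west V S S S   [Y -> V]
west west west V S S S ⇒ west west west dog west S S S   [V -> dog west]
west west west dog west S S S ⇒ west west west dog west eats S S   [S -> eats]
west west west dog west eats S S ⇒ west west west dog west eats eats S   [S -> eats]
west west west dog west eats eats S ⇒ west west west dog west eats eats eats   [S -> eats]

S ⇒ Y ⇒ V ⇒ west Y S ⇒ west V S ⇒ west west Y S S ⇒ west west V S S ⇒ west west west Y S S S ⇒ west west west V S S S ⇒ west west west dog west S S S ⇒ west west west dog west eats S S ⇒ west west west dog west eats eats S ⇒ west west west dog west eats eats eats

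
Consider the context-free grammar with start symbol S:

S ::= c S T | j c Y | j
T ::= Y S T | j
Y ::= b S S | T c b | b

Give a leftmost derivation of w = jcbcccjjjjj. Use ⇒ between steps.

S⇒jcY⇒jcbSS⇒jcbcSTS⇒jcbccSTTS⇒jcbcccSTTTS⇒jcbcccjTTTS⇒jcbcccjjTTS⇒jcbcccjjjTS⇒jcbcccjjjjS⇒jcbcccjjjjj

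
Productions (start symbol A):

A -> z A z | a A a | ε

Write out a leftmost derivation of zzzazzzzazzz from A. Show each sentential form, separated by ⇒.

A ⇒ zAz ⇒ zzAzz ⇒ zzzAzzz ⇒ zzzaAazzz ⇒ zzzazAzazzz ⇒ zzzazzAzzazzz ⇒ zzzazzzzazzz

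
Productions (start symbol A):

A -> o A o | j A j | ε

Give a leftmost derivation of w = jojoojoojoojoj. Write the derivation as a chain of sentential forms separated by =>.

A => jAj => joAoj => jojAjoj => jojoAojoj => jojooAoojoj => jojoojAjoojoj => jojoojoAojoojoj => jojoojoojoojoj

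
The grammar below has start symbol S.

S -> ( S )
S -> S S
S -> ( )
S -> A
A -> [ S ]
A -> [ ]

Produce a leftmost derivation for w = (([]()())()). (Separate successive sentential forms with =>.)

S => (S) => (SS) => ((S)S) => ((SS)S) => ((SSS)S) => ((ASS)S) => (([]SS)S) => (([]()S)S) => (([]()())S) => (([]()())())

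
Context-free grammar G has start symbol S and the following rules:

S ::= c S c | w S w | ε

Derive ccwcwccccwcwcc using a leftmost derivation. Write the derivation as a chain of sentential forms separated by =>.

S=>cSc=>ccScc=>ccwSwcc=>ccwcScwcc=>ccwcwSwcwcc=>ccwcwcScwcwcc=>ccwcwccSccwcwcc=>ccwcwccccwcwcc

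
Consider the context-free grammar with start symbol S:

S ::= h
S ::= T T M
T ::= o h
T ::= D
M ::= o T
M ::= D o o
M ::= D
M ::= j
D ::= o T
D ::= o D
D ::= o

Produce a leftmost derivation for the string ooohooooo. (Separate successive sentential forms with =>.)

S => TTM => DTM => oTTM => oDTM => ooTM => ooohM => ooohoT => ooohoD => ooohooD => ooohoooD => ooohooooD => ooohooooo

S => TTM   [S ::= T T M]
TTM => DTM   [T ::= D]
DTM => oTTM   [D ::= o T]
oTTM => oDTM   [T ::= D]
oDTM => ooTM   [D ::= o]
ooTM => ooohM   [T ::= o h]
ooohM => ooohoT   [M ::= o T]
ooohoT => ooohoD   [T ::= D]
ooohoD => ooohooD   [D ::= o D]
ooohooD => ooohoooD   [D ::= o D]
ooohoooD => ooohooooD   [D ::= o D]
ooohooooD => ooohooooo   [D ::= o]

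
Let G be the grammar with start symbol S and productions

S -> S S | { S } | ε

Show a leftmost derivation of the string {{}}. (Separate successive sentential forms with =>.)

S => SS   [S -> S S]
SS => SSS   [S -> S S]
SSS => {S}SS   [S -> { S }]
{S}SS => {SS}SS   [S -> S S]
{SS}SS => {{S}S}SS   [S -> { S }]
{{S}S}SS => {{}S}SS   [S -> ε]
{{}S}SS => {{}}SS   [S -> ε]
{{}}SS => {{}}S   [S -> ε]
{{}}S => {{}}   [S -> ε]

S=>SS=>SSS=>{S}SS=>{SS}SS=>{{S}S}SS=>{{}S}SS=>{{}}SS=>{{}}S=>{{}}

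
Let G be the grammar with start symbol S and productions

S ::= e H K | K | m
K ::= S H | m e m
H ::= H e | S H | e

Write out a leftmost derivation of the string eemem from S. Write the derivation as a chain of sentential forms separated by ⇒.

S ⇒ eHK   [S ::= e H K]
eHK ⇒ eeK   [H ::= e]
eeK ⇒ eemem   [K ::= m e m]

S ⇒ eHK ⇒ eeK ⇒ eemem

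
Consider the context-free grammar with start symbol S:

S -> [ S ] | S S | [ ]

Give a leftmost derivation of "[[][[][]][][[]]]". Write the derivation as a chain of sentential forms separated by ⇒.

S⇒[S]⇒[SS]⇒[[]S]⇒[[]SS]⇒[[]SSS]⇒[[][S]SS]⇒[[][SS]SS]⇒[[][[]S]SS]⇒[[][[][]]SS]⇒[[][[][]][]S]⇒[[][[][]][][S]]⇒[[][[][]][][[]]]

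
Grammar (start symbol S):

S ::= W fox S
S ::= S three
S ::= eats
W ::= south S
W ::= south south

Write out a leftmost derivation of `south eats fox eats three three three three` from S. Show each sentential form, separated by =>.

S => S three => W fox S three => south S fox S three => south eats fox S three => south eats fox S three three => south eats fox S three three three => south eats fox S three three three three => south eats fox eats three three three three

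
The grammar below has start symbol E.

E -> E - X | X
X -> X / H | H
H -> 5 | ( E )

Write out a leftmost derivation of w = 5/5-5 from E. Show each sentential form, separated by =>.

E => E-X => X-X => X/H-X => H/H-X => 5/H-X => 5/5-X => 5/5-H => 5/5-5

E => E-X   [E -> E - X]
E-X => X-X   [E -> X]
X-X => X/H-X   [X -> X / H]
X/H-X => H/H-X   [X -> H]
H/H-X => 5/H-X   [H -> 5]
5/H-X => 5/5-X   [H -> 5]
5/5-X => 5/5-H   [X -> H]
5/5-H => 5/5-5   [H -> 5]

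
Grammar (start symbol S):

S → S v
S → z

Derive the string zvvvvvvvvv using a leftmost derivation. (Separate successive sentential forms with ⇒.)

S⇒Sv⇒Svv⇒Svvv⇒Svvvv⇒Svvvvv⇒Svvvvvv⇒Svvvvvvv⇒Svvvvvvvv⇒Svvvvvvvvv⇒zvvvvvvvvv

S ⇒ Sv   [S → S v]
Sv ⇒ Svv   [S → S v]
Svv ⇒ Svvv   [S → S v]
Svvv ⇒ Svvvv   [S → S v]
Svvvv ⇒ Svvvvv   [S → S v]
Svvvvv ⇒ Svvvvvv   [S → S v]
Svvvvvv ⇒ Svvvvvvv   [S → S v]
Svvvvvvv ⇒ Svvvvvvvv   [S → S v]
Svvvvvvvv ⇒ Svvvvvvvvv   [S → S v]
Svvvvvvvvv ⇒ zvvvvvvvvv   [S → z]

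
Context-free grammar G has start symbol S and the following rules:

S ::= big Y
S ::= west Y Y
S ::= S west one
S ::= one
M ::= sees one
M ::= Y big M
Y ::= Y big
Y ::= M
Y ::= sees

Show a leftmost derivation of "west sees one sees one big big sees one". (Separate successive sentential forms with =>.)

S => west Y Y   [S ::= west Y Y]
west Y Y => west M Y   [Y ::= M]
west M Y => west sees one Y   [M ::= sees one]
west sees one Y => west sees one M   [Y ::= M]
west sees one M => west sees one Y big M   [M ::= Y big M]
west sees one Y big M => west sees one Y big big M   [Y ::= Y big]
west sees one Y big big M => west sees one M big big M   [Y ::= M]
west sees one M big big M => west sees one sees one big big M   [M ::= sees one]
west sees one sees one big big M => west sees one sees one big big sees one   [M ::= sees one]

S => west Y Y => west M Y => west sees one Y => west sees one M => west sees one Y big M => west sees one Y big big M => west sees one M big big M => west sees one sees one big big M => west sees one sees one big big sees one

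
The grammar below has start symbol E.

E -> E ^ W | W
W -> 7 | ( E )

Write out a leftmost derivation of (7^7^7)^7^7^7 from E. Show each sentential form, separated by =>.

E=>E^W=>E^W^W=>E^W^W^W=>W^W^W^W=>(E)^W^W^W=>(E^W)^W^W^W=>(E^W^W)^W^W^W=>(W^W^W)^W^W^W=>(7^W^W)^W^W^W=>(7^7^W)^W^W^W=>(7^7^7)^W^W^W=>(7^7^7)^7^W^W=>(7^7^7)^7^7^W=>(7^7^7)^7^7^7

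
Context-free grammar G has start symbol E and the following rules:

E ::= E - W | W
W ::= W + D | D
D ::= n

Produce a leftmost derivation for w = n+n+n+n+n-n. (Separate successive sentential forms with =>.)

E=>E-W=>W-W=>W+D-W=>W+D+D-W=>W+D+D+D-W=>W+D+D+D+D-W=>D+D+D+D+D-W=>n+D+D+D+D-W=>n+n+D+D+D-W=>n+n+n+D+D-W=>n+n+n+n+D-W=>n+n+n+n+n-W=>n+n+n+n+n-D=>n+n+n+n+n-n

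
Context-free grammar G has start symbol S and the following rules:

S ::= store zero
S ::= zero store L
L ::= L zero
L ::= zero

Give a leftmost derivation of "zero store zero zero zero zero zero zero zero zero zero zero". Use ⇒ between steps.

S ⇒ zero store L ⇒ zero store L zero ⇒ zero store L zero zero ⇒ zero store L zero zero zero ⇒ zero store L zero zero zero zero ⇒ zero store L zero zero zero zero zero ⇒ zero store L zero zero zero zero zero zero ⇒ zero store L zero zero zero zero zero zero zero ⇒ zero store L zero zero zero zero zero zero zero zero ⇒ zero store L zero zero zero zero zero zero zero zero zero ⇒ zero store zero zero zero zero zero zero zero zero zero zero

S ⇒ zero store L   [S ::= zero store L]
zero store L ⇒ zero store L zero   [L ::= L zero]
zero store L zero ⇒ zero store L zero zero   [L ::= L zero]
zero store L zero zero ⇒ zero store L zero zero zero   [L ::= L zero]
zero store L zero zero zero ⇒ zero store L zero zero zero zero   [L ::= L zero]
zero store L zero zero zero zero ⇒ zero store L zero zero zero zero zero   [L ::= L zero]
zero store L zero zero zero zero zero ⇒ zero store L zero zero zero zero zero zero   [L ::= L zero]
zero store L zero zero zero zero zero zero ⇒ zero store L zero zero zero zero zero zero zero   [L ::= L zero]
zero store L zero zero zero zero zero zero zero ⇒ zero store L zero zero zero zero zero zero zero zero   [L ::= L zero]
zero store L zero zero zero zero zero zero zero zero ⇒ zero store L zero zero zero zero zero zero zero zero zero   [L ::= L zero]
zero store L zero zero zero zero zero zero zero zero zero ⇒ zero store zero zero zero zero zero zero zero zero zero zero   [L ::= zero]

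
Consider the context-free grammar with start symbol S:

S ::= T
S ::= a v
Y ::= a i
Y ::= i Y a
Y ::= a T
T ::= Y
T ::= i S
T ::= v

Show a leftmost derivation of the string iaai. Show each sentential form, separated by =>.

S => T => iS => iT => iY => iaT => iaY => iaai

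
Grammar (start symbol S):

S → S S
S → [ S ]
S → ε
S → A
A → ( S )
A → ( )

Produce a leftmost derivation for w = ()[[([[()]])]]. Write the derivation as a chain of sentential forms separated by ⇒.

S ⇒ SS   [S → S S]
SS ⇒ SSS   [S → S S]
SSS ⇒ ASS   [S → A]
ASS ⇒ ()SS   [A → ( )]
()SS ⇒ ()[S]S   [S → [ S ]]
()[S]S ⇒ ()[[S]]S   [S → [ S ]]
()[[S]]S ⇒ ()[[A]]S   [S → A]
()[[A]]S ⇒ ()[[(S)]]S   [A → ( S )]
()[[(S)]]S ⇒ ()[[([S])]]S   [S → [ S ]]
()[[([S])]]S ⇒ ()[[([[S]])]]S   [S → [ S ]]
()[[([[S]])]]S ⇒ ()[[([[A]])]]S   [S → A]
()[[([[A]])]]S ⇒ ()[[([[(S)]])]]S   [A → ( S )]
()[[([[(S)]])]]S ⇒ ()[[([[()]])]]S   [S → ε]
()[[([[()]])]]S ⇒ ()[[([[()]])]]   [S → ε]

S ⇒ SS ⇒ SSS ⇒ ASS ⇒ ()SS ⇒ ()[S]S ⇒ ()[[S]]S ⇒ ()[[A]]S ⇒ ()[[(S)]]S ⇒ ()[[([S])]]S ⇒ ()[[([[S]])]]S ⇒ ()[[([[A]])]]S ⇒ ()[[([[(S)]])]]S ⇒ ()[[([[()]])]]S ⇒ ()[[([[()]])]]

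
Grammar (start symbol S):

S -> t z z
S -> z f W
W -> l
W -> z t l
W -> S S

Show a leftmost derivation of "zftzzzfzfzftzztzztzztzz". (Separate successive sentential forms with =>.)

S => zfW   [S -> z f W]
zfW => zfSS   [W -> S S]
zfSS => zftzzS   [S -> t z z]
zftzzS => zftzzzfW   [S -> z f W]
zftzzzfW => zftzzzfSS   [W -> S S]
zftzzzfSS => zftzzzfzfWS   [S -> z f W]
zftzzzfzfWS => zftzzzfzfSSS   [W -> S S]
zftzzzfzfSSS => zftzzzfzfzfWSS   [S -> z f W]
zftzzzfzfzfWSS => zftzzzfzfzfSSSS   [W -> S S]
zftzzzfzfzfSSSS => zftzzzfzfzftzzSSS   [S -> t z z]
zftzzzfzfzftzzSSS => zftzzzfzfzftzztzzSS   [S -> t z z]
zftzzzfzfzftzztzzSS => zftzzzfzfzftzztzztzzS   [S -> t z z]
zftzzzfzfzftzztzztzzS => zftzzzfzfzftzztzztzztzz   [S -> t z z]

S=>zfW=>zfSS=>zftzzS=>zftzzzfW=>zftzzzfSS=>zftzzzfzfWS=>zftzzzfzfSSS=>zftzzzfzfzfWSS=>zftzzzfzfzfSSSS=>zftzzzfzfzftzzSSS=>zftzzzfzfzftzztzzSS=>zftzzzfzfzftzztzztzzS=>zftzzzfzfzftzztzztzztzz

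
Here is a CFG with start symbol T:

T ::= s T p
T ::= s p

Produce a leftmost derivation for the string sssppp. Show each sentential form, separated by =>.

T=>sTp=>ssTpp=>sssppp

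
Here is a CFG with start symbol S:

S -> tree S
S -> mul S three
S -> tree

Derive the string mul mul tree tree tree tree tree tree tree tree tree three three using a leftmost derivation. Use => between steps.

S => mul S three => mul mul S three three => mul mul tree S three three => mul mul tree tree S three three => mul mul tree tree tree S three three => mul mul tree tree tree tree S three three => mul mul tree tree tree tree tree S three three => mul mul tree tree tree tree tree tree S three three => mul mul tree tree tree tree tree tree tree S three three => mul mul tree tree tree tree tree tree tree tree S three three => mul mul tree tree tree tree tree tree tree tree tree three three

S => mul S three   [S -> mul S three]
mul S three => mul mul S three three   [S -> mul S three]
mul mul S three three => mul mul tree S three three   [S -> tree S]
mul mul tree S three three => mul mul tree tree S three three   [S -> tree S]
mul mul tree tree S three three => mul mul tree tree tree S three three   [S -> tree S]
mul mul tree tree tree S three three => mul mul tree tree tree tree S three three   [S -> tree S]
mul mul tree tree tree tree S three three => mul mul tree tree tree tree tree S three three   [S -> tree S]
mul mul tree tree tree tree tree S three three => mul mul tree tree tree tree tree tree S three three   [S -> tree S]
mul mul tree tree tree tree tree tree S three three => mul mul tree tree tree tree tree tree tree S three three   [S -> tree S]
mul mul tree tree tree tree tree tree tree S three three => mul mul tree tree tree tree tree tree tree tree S three three   [S -> tree S]
mul mul tree tree tree tree tree tree tree tree S three three => mul mul tree tree tree tree tree tree tree tree tree three three   [S -> tree]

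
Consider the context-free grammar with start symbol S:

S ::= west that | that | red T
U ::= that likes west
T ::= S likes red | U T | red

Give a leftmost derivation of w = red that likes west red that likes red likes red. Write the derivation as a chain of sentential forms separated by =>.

S => red T => red U T => red that likes west T => red that likes west S likes red => red that likes west red T likes red => red that likes west red S likes red likes red => red that likes west red that likes red likes red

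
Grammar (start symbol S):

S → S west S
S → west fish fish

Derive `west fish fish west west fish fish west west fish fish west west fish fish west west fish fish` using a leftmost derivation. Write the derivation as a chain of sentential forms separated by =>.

S => S west S   [S → S west S]
S west S => west fish fish west S   [S → west fish fish]
west fish fish west S => west fish fish west S west S   [S → S west S]
west fish fish west S west S => west fish fish west west fish fish west S   [S → west fish fish]
west fish fish west west fish fish west S => west fish fish west west fish fish west S west S   [S → S west S]
west fish fish west west fish fish west S west S => west fish fish west west fish fish west S west S west S   [S → S west S]
west fish fish west west fish fish west S west S west S => west fish fish west west fish fish west west fish fish west S west S   [S → west fish fish]
west fish fish west west fish fish west west fish fish west S west S => west fish fish west west fish fish west west fish fish west west fish fish west S   [S → west fish fish]
west fish fish west west fish fish west west fish fish west west fish fish west S => west fish fish west west fish fish west west fish fish west west fish fish west west fish fish   [S → west fish fish]

S => S west S => west fish fish west S => west fish fish west S west S => west fish fish west west fish fish west S => west fish fish west west fish fish west S west S => west fish fish west west fish fish west S west S west S => west fish fish west west fish fish west west fish fish west S west S => west fish fish west west fish fish west west fish fish west west fish fish west S => west fish fish west west fish fish west west fish fish west west fish fish west west fish fish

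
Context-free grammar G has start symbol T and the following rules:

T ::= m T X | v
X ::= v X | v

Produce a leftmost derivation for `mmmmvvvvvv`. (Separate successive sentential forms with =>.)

T => mTX   [T ::= m T X]
mTX => mmTXX   [T ::= m T X]
mmTXX => mmmTXXX   [T ::= m T X]
mmmTXXX => mmmmTXXXX   [T ::= m T X]
mmmmTXXXX => mmmmvXXXX   [T ::= v]
mmmmvXXXX => mmmmvvXXXX   [X ::= v X]
mmmmvvXXXX => mmmmvvvXXX   [X ::= v]
mmmmvvvXXX => mmmmvvvvXX   [X ::= v]
mmmmvvvvXX => mmmmvvvvvX   [X ::= v]
mmmmvvvvvX => mmmmvvvvvv   [X ::= v]

T=>mTX=>mmTXX=>mmmTXXX=>mmmmTXXXX=>mmmmvXXXX=>mmmmvvXXXX=>mmmmvvvXXX=>mmmmvvvvXX=>mmmmvvvvvX=>mmmmvvvvvv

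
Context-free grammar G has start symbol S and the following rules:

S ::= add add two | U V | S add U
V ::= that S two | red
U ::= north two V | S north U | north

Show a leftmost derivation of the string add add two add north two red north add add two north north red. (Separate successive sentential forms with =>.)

S => U V   [S ::= U V]
U V => S north U V   [U ::= S north U]
S north U V => S add U north U V   [S ::= S add U]
S add U north U V => add add two add U north U V   [S ::= add add two]
add add two add U north U V => add add two add north two V north U V   [U ::= north two V]
add add two add north two V north U V => add add two add north two red north U V   [V ::= red]
add add two add north two red north U V => add add two add north two red north S north U V   [U ::= S north U]
add add two add north two red north S north U V => add add two add north two red north add add two north U V   [S ::= add add two]
add add two add north two red north add add two north U V => add add two add north two red north add add two north north V   [U ::= north]
add add two add north two red north add add two north north V => add add two add north two red north add add two north north red   [V ::= red]

S => U V => S north U V => S add U north U V => add add two add U north U V => add add two add north two V north U V => add add two add north two red north U V => add add two add north two red north S north U V => add add two add north two red north add add two north U V => add add two add north two red north add add two north north V => add add two add north two red north add add two north north red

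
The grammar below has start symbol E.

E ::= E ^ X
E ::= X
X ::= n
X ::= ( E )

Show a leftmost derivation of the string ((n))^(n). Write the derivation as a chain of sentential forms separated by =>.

E => E^X   [E ::= E ^ X]
E^X => X^X   [E ::= X]
X^X => (E)^X   [X ::= ( E )]
(E)^X => (X)^X   [E ::= X]
(X)^X => ((E))^X   [X ::= ( E )]
((E))^X => ((X))^X   [E ::= X]
((X))^X => ((n))^X   [X ::= n]
((n))^X => ((n))^(E)   [X ::= ( E )]
((n))^(E) => ((n))^(X)   [E ::= X]
((n))^(X) => ((n))^(n)   [X ::= n]

E => E^X => X^X => (E)^X => (X)^X => ((E))^X => ((X))^X => ((n))^X => ((n))^(E) => ((n))^(X) => ((n))^(n)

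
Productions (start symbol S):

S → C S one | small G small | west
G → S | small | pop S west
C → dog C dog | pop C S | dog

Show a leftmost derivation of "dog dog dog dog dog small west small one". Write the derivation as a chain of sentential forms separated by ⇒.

S ⇒ C S one   [S → C S one]
C S one ⇒ dog C dog S one   [C → dog C dog]
dog C dog S one ⇒ dog dog C dog dog S one   [C → dog C dog]
dog dog C dog dog S one ⇒ dog dog dog dog dog S one   [C → dog]
dog dog dog dog dog S one ⇒ dog dog dog dog dog small G small one   [S → small G small]
dog dog dog dog dog small G small one ⇒ dog dog dog dog dog small S small one   [G → S]
dog dog dog dog dog small S small one ⇒ dog dog dog dog dog small west small one   [S → west]

S ⇒ C S one ⇒ dog C dog S one ⇒ dog dog C dog dog S one ⇒ dog dog dog dog dog S one ⇒ dog dog dog dog dog small G small one ⇒ dog dog dog dog dog small S small one ⇒ dog dog dog dog dog small west small one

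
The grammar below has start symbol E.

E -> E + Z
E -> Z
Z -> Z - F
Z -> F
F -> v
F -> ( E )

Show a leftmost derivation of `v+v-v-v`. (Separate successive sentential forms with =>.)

E => E+Z   [E -> E + Z]
E+Z => Z+Z   [E -> Z]
Z+Z => F+Z   [Z -> F]
F+Z => v+Z   [F -> v]
v+Z => v+Z-F   [Z -> Z - F]
v+Z-F => v+Z-F-F   [Z -> Z - F]
v+Z-F-F => v+F-F-F   [Z -> F]
v+F-F-F => v+v-F-F   [F -> v]
v+v-F-F => v+v-v-F   [F -> v]
v+v-v-F => v+v-v-v   [F -> v]

E=>E+Z=>Z+Z=>F+Z=>v+Z=>v+Z-F=>v+Z-F-F=>v+F-F-F=>v+v-F-F=>v+v-v-F=>v+v-v-v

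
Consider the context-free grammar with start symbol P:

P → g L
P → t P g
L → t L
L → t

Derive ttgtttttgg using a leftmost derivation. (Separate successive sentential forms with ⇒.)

P⇒tPg⇒ttPgg⇒ttgLgg⇒ttgtLgg⇒ttgttLgg⇒ttgtttLgg⇒ttgttttLgg⇒ttgtttttgg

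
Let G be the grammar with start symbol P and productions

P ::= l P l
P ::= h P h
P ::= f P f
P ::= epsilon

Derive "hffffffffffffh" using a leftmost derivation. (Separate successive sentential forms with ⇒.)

P ⇒ hPh   [P ::= h P h]
hPh ⇒ hfPfh   [P ::= f P f]
hfPfh ⇒ hffPffh   [P ::= f P f]
hffPffh ⇒ hfffPfffh   [P ::= f P f]
hfffPfffh ⇒ hffffPffffh   [P ::= f P f]
hffffPffffh ⇒ hfffffPfffffh   [P ::= f P f]
hfffffPfffffh ⇒ hffffffPffffffh   [P ::= f P f]
hffffffPffffffh ⇒ hffffffffffffh   [P ::= epsilon]

P⇒hPh⇒hfPfh⇒hffPffh⇒hfffPfffh⇒hffffPffffh⇒hfffffPfffffh⇒hffffffPffffffh⇒hffffffffffffh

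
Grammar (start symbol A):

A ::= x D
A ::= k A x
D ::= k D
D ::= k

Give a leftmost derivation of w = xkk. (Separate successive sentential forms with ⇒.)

A ⇒ xD ⇒ xkD ⇒ xkk

A ⇒ xD   [A ::= x D]
xD ⇒ xkD   [D ::= k D]
xkD ⇒ xkk   [D ::= k]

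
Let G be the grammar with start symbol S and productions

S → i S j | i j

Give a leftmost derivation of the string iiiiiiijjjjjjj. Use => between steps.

S=>iSj=>iiSjj=>iiiSjjj=>iiiiSjjjj=>iiiiiSjjjjj=>iiiiiiSjjjjjj=>iiiiiiijjjjjjj

S => iSj   [S → i S j]
iSj => iiSjj   [S → i S j]
iiSjj => iiiSjjj   [S → i S j]
iiiSjjj => iiiiSjjjj   [S → i S j]
iiiiSjjjj => iiiiiSjjjjj   [S → i S j]
iiiiiSjjjjj => iiiiiiSjjjjjj   [S → i S j]
iiiiiiSjjjjjj => iiiiiiijjjjjjj   [S → i j]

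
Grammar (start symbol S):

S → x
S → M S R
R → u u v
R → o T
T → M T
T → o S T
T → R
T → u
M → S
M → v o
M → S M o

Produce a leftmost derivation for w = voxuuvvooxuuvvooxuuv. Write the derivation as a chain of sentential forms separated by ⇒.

S ⇒ MSR ⇒ SMoSR ⇒ MSRMoSR ⇒ SMoSRMoSR ⇒ MSRMoSRMoSR ⇒ voSRMoSRMoSR ⇒ voxRMoSRMoSR ⇒ voxuuvMoSRMoSR ⇒ voxuuvvooSRMoSR ⇒ voxuuvvooxRMoSR ⇒ voxuuvvooxuuvMoSR ⇒ voxuuvvooxuuvvooSR ⇒ voxuuvvooxuuvvooxR ⇒ voxuuvvooxuuvvooxuuv

S ⇒ MSR   [S → M S R]
MSR ⇒ SMoSR   [M → S M o]
SMoSR ⇒ MSRMoSR   [S → M S R]
MSRMoSR ⇒ SMoSRMoSR   [M → S M o]
SMoSRMoSR ⇒ MSRMoSRMoSR   [S → M S R]
MSRMoSRMoSR ⇒ voSRMoSRMoSR   [M → v o]
voSRMoSRMoSR ⇒ voxRMoSRMoSR   [S → x]
voxRMoSRMoSR ⇒ voxuuvMoSRMoSR   [R → u u v]
voxuuvMoSRMoSR ⇒ voxuuvvooSRMoSR   [M → v o]
voxuuvvooSRMoSR ⇒ voxuuvvooxRMoSR   [S → x]
voxuuvvooxRMoSR ⇒ voxuuvvooxuuvMoSR   [R → u u v]
voxuuvvooxuuvMoSR ⇒ voxuuvvooxuuvvooSR   [M → v o]
voxuuvvooxuuvvooSR ⇒ voxuuvvooxuuvvooxR   [S → x]
voxuuvvooxuuvvooxR ⇒ voxuuvvooxuuvvooxuuv   [R → u u v]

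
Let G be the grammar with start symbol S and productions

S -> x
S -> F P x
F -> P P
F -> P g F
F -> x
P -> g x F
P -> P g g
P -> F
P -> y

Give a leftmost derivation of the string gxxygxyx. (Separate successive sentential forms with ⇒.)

S ⇒ FPx ⇒ PgFPx ⇒ FgFPx ⇒ PPgFPx ⇒ gxFPgFPx ⇒ gxxPgFPx ⇒ gxxygFPx ⇒ gxxygxPx ⇒ gxxygxyx

S ⇒ FPx   [S -> F P x]
FPx ⇒ PgFPx   [F -> P g F]
PgFPx ⇒ FgFPx   [P -> F]
FgFPx ⇒ PPgFPx   [F -> P P]
PPgFPx ⇒ gxFPgFPx   [P -> g x F]
gxFPgFPx ⇒ gxxPgFPx   [F -> x]
gxxPgFPx ⇒ gxxygFPx   [P -> y]
gxxygFPx ⇒ gxxygxPx   [F -> x]
gxxygxPx ⇒ gxxygxyx   [P -> y]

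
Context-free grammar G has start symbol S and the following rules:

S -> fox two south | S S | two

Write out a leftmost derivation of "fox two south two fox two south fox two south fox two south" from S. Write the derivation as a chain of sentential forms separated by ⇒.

S ⇒ S S   [S -> S S]
S S ⇒ S S S   [S -> S S]
S S S ⇒ S S S S   [S -> S S]
S S S S ⇒ fox two south S S S   [S -> fox two south]
fox two south S S S ⇒ fox two south two S S   [S -> two]
fox two south two S S ⇒ fox two south two S S S   [S -> S S]
fox two south two S S S ⇒ fox two south two fox two south S S   [S -> fox two south]
fox two south two fox two south S S ⇒ fox two south two fox two south fox two south S   [S -> fox two south]
fox two south two fox two south fox two south S ⇒ fox two south two fox two south fox two south fox two south   [S -> fox two south]

S ⇒ S S ⇒ S S S ⇒ S S S S ⇒ fox two south S S S ⇒ fox two south two S S ⇒ fox two south two S S S ⇒ fox two south two fox two south S S ⇒ fox two south two fox two south fox two south S ⇒ fox two south two fox two south fox two south fox two south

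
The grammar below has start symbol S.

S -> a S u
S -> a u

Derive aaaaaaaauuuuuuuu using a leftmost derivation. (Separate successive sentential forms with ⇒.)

S ⇒ aSu   [S -> a S u]
aSu ⇒ aaSuu   [S -> a S u]
aaSuu ⇒ aaaSuuu   [S -> a S u]
aaaSuuu ⇒ aaaaSuuuu   [S -> a S u]
aaaaSuuuu ⇒ aaaaaSuuuuu   [S -> a S u]
aaaaaSuuuuu ⇒ aaaaaaSuuuuuu   [S -> a S u]
aaaaaaSuuuuuu ⇒ aaaaaaaSuuuuuuu   [S -> a S u]
aaaaaaaSuuuuuuu ⇒ aaaaaaaauuuuuuuu   [S -> a u]

S ⇒ aSu ⇒ aaSuu ⇒ aaaSuuu ⇒ aaaaSuuuu ⇒ aaaaaSuuuuu ⇒ aaaaaaSuuuuuu ⇒ aaaaaaaSuuuuuuu ⇒ aaaaaaaauuuuuuuu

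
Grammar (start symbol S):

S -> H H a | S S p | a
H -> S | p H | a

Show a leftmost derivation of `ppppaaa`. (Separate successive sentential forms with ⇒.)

S ⇒ HHa   [S -> H H a]
HHa ⇒ pHHa   [H -> p H]
pHHa ⇒ ppHHa   [H -> p H]
ppHHa ⇒ pppHHa   [H -> p H]
pppHHa ⇒ ppppHHa   [H -> p H]
ppppHHa ⇒ ppppSHa   [H -> S]
ppppSHa ⇒ ppppaHa   [S -> a]
ppppaHa ⇒ ppppaaa   [H -> a]

S ⇒ HHa ⇒ pHHa ⇒ ppHHa ⇒ pppHHa ⇒ ppppHHa ⇒ ppppSHa ⇒ ppppaHa ⇒ ppppaaa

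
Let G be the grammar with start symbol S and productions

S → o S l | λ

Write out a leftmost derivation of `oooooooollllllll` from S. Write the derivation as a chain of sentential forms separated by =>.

S => oSl => ooSll => oooSlll => ooooSllll => oooooSlllll => ooooooSllllll => oooooooSlllllll => ooooooooSllllllll => oooooooollllllll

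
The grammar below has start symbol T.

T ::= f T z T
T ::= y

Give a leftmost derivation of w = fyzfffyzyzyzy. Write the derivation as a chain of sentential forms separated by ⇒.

T ⇒ fTzT ⇒ fyzT ⇒ fyzfTzT ⇒ fyzffTzTzT ⇒ fyzfffTzTzTzT ⇒ fyzfffyzTzTzT ⇒ fyzfffyzyzTzT ⇒ fyzfffyzyzyzT ⇒ fyzfffyzyzyzy

T ⇒ fTzT   [T ::= f T z T]
fTzT ⇒ fyzT   [T ::= y]
fyzT ⇒ fyzfTzT   [T ::= f T z T]
fyzfTzT ⇒ fyzffTzTzT   [T ::= f T z T]
fyzffTzTzT ⇒ fyzfffTzTzTzT   [T ::= f T z T]
fyzfffTzTzTzT ⇒ fyzfffyzTzTzT   [T ::= y]
fyzfffyzTzTzT ⇒ fyzfffyzyzTzT   [T ::= y]
fyzfffyzyzTzT ⇒ fyzfffyzyzyzT   [T ::= y]
fyzfffyzyzyzT ⇒ fyzfffyzyzyzy   [T ::= y]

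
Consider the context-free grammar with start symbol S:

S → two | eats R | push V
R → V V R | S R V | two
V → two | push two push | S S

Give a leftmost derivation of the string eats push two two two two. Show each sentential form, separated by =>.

S => eats R => eats S R V => eats push V R V => eats push S S R V => eats push two S R V => eats push two two R V => eats push two two two V => eats push two two two two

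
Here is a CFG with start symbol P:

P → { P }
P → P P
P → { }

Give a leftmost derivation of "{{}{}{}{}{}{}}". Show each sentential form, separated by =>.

P => {P} => {PP} => {PPP} => {PPPP} => {PPPPP} => {PPPPPP} => {{}PPPPP} => {{}{}PPPP} => {{}{}{}PPP} => {{}{}{}{}PP} => {{}{}{}{}{}P} => {{}{}{}{}{}{}}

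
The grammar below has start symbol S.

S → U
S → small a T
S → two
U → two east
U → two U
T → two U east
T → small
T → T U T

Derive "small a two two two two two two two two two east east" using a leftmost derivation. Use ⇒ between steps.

S ⇒ small a T ⇒ small a two U east ⇒ small a two two U east ⇒ small a two two two U east ⇒ small a two two two two U east ⇒ small a two two two two two U east ⇒ small a two two two two two two U east ⇒ small a two two two two two two two U east ⇒ small a two two two two two two two two U east ⇒ small a two two two two two two two two two east east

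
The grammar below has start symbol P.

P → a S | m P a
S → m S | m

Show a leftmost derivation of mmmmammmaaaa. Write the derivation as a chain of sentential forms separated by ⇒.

P ⇒ mPa ⇒ mmPaa ⇒ mmmPaaa ⇒ mmmmPaaaa ⇒ mmmmaSaaaa ⇒ mmmmamSaaaa ⇒ mmmmammSaaaa ⇒ mmmmammmaaaa

P ⇒ mPa   [P → m P a]
mPa ⇒ mmPaa   [P → m P a]
mmPaa ⇒ mmmPaaa   [P → m P a]
mmmPaaa ⇒ mmmmPaaaa   [P → m P a]
mmmmPaaaa ⇒ mmmmaSaaaa   [P → a S]
mmmmaSaaaa ⇒ mmmmamSaaaa   [S → m S]
mmmmamSaaaa ⇒ mmmmammSaaaa   [S → m S]
mmmmammSaaaa ⇒ mmmmammmaaaa   [S → m]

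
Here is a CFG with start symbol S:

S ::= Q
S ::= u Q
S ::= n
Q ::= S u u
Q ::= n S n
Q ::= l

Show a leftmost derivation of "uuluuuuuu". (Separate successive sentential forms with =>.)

S => Q => Suu => Quu => Suuuu => uQuuuu => uSuuuuuu => uuQuuuuuu => uuluuuuuu

S => Q   [S ::= Q]
Q => Suu   [Q ::= S u u]
Suu => Quu   [S ::= Q]
Quu => Suuuu   [Q ::= S u u]
Suuuu => uQuuuu   [S ::= u Q]
uQuuuu => uSuuuuuu   [Q ::= S u u]
uSuuuuuu => uuQuuuuuu   [S ::= u Q]
uuQuuuuuu => uuluuuuuu   [Q ::= l]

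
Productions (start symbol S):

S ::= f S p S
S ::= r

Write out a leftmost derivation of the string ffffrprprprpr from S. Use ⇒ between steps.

S ⇒ fSpS ⇒ ffSpSpS ⇒ fffSpSpSpS ⇒ ffffSpSpSpSpS ⇒ ffffrpSpSpSpS ⇒ ffffrprpSpSpS ⇒ ffffrprprpSpS ⇒ ffffrprprprpS ⇒ ffffrprprprpr

S ⇒ fSpS   [S ::= f S p S]
fSpS ⇒ ffSpSpS   [S ::= f S p S]
ffSpSpS ⇒ fffSpSpSpS   [S ::= f S p S]
fffSpSpSpS ⇒ ffffSpSpSpSpS   [S ::= f S p S]
ffffSpSpSpSpS ⇒ ffffrpSpSpSpS   [S ::= r]
ffffrpSpSpSpS ⇒ ffffrprpSpSpS   [S ::= r]
ffffrprpSpSpS ⇒ ffffrprprpSpS   [S ::= r]
ffffrprprpSpS ⇒ ffffrprprprpS   [S ::= r]
ffffrprprprpS ⇒ ffffrprprprpr   [S ::= r]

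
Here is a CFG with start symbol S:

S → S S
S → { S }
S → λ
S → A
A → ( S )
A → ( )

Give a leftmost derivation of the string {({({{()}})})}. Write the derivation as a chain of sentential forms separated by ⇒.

S⇒{S}⇒{SS}⇒{AS}⇒{(S)S}⇒{({S})S}⇒{({SS})S}⇒{({AS})S}⇒{({(S)S})S}⇒{({({S})S})S}⇒{({({{S}})S})S}⇒{({({{A}})S})S}⇒{({({{()}})S})S}⇒{({({{()}})})S}⇒{({({{()}})})}

S ⇒ {S}   [S → { S }]
{S} ⇒ {SS}   [S → S S]
{SS} ⇒ {AS}   [S → A]
{AS} ⇒ {(S)S}   [A → ( S )]
{(S)S} ⇒ {({S})S}   [S → { S }]
{({S})S} ⇒ {({SS})S}   [S → S S]
{({SS})S} ⇒ {({AS})S}   [S → A]
{({AS})S} ⇒ {({(S)S})S}   [A → ( S )]
{({(S)S})S} ⇒ {({({S})S})S}   [S → { S }]
{({({S})S})S} ⇒ {({({{S}})S})S}   [S → { S }]
{({({{S}})S})S} ⇒ {({({{A}})S})S}   [S → A]
{({({{A}})S})S} ⇒ {({({{()}})S})S}   [A → ( )]
{({({{()}})S})S} ⇒ {({({{()}})})S}   [S → λ]
{({({{()}})})S} ⇒ {({({{()}})})}   [S → λ]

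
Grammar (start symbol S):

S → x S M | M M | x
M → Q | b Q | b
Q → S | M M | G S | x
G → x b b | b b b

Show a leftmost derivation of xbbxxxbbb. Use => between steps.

S => MM   [S → M M]
MM => QM   [M → Q]
QM => GSM   [Q → G S]
GSM => xbbSM   [G → x b b]
xbbSM => xbbxSMM   [S → x S M]
xbbxSMM => xbbxxSMMM   [S → x S M]
xbbxxSMMM => xbbxxxMMM   [S → x]
xbbxxxMMM => xbbxxxbMM   [M → b]
xbbxxxbMM => xbbxxxbbM   [M → b]
xbbxxxbbM => xbbxxxbbb   [M → b]

S => MM => QM => GSM => xbbSM => xbbxSMM => xbbxxSMMM => xbbxxxMMM => xbbxxxbMM => xbbxxxbbM => xbbxxxbbb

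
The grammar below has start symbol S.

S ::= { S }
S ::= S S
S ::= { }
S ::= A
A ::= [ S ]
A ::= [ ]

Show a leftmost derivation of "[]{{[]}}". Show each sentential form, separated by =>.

S => SS   [S ::= S S]
SS => AS   [S ::= A]
AS => []S   [A ::= [ ]]
[]S => []{S}   [S ::= { S }]
[]{S} => []{{S}}   [S ::= { S }]
[]{{S}} => []{{A}}   [S ::= A]
[]{{A}} => []{{[]}}   [A ::= [ ]]

S=>SS=>AS=>[]S=>[]{S}=>[]{{S}}=>[]{{A}}=>[]{{[]}}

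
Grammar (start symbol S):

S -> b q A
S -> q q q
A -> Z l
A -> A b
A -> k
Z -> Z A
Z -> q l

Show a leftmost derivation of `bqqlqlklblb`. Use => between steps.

S => bqA   [S -> b q A]
bqA => bqAb   [A -> A b]
bqAb => bqZlb   [A -> Z l]
bqZlb => bqZAlb   [Z -> Z A]
bqZAlb => bqqlAlb   [Z -> q l]
bqqlAlb => bqqlAblb   [A -> A b]
bqqlAblb => bqqlZlblb   [A -> Z l]
bqqlZlblb => bqqlZAlblb   [Z -> Z A]
bqqlZAlblb => bqqlqlAlblb   [Z -> q l]
bqqlqlAlblb => bqqlqlklblb   [A -> k]

S => bqA => bqAb => bqZlb => bqZAlb => bqqlAlb => bqqlAblb => bqqlZlblb => bqqlZAlblb => bqqlqlAlblb => bqqlqlklblb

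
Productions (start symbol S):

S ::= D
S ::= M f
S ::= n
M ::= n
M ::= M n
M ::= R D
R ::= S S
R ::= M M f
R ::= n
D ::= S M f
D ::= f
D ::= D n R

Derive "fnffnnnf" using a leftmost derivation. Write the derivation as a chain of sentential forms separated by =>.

S=>D=>SMf=>DMf=>DnRMf=>SMfnRMf=>DMfnRMf=>fMfnRMf=>fRDfnRMf=>fnDfnRMf=>fnffnRMf=>fnffnnMf=>fnffnnnf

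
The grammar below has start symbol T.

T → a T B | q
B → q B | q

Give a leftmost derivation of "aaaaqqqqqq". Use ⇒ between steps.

T ⇒ aTB ⇒ aaTBB ⇒ aaaTBBB ⇒ aaaaTBBBB ⇒ aaaaqBBBB ⇒ aaaaqqBBBB ⇒ aaaaqqqBBB ⇒ aaaaqqqqBB ⇒ aaaaqqqqqB ⇒ aaaaqqqqqq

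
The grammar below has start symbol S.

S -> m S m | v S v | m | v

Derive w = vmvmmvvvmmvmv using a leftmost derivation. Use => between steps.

S => vSv   [S -> v S v]
vSv => vmSmv   [S -> m S m]
vmSmv => vmvSvmv   [S -> v S v]
vmvSvmv => vmvmSmvmv   [S -> m S m]
vmvmSmvmv => vmvmmSmmvmv   [S -> m S m]
vmvmmSmmvmv => vmvmmvSvmmvmv   [S -> v S v]
vmvmmvSvmmvmv => vmvmmvvvmmvmv   [S -> v]

S => vSv => vmSmv => vmvSvmv => vmvmSmvmv => vmvmmSmmvmv => vmvmmvSvmmvmv => vmvmmvvvmmvmv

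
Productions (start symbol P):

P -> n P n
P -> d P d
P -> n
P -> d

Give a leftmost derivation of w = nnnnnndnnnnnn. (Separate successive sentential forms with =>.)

P=>nPn=>nnPnn=>nnnPnnn=>nnnnPnnnn=>nnnnnPnnnnn=>nnnnnnPnnnnnn=>nnnnnndnnnnnn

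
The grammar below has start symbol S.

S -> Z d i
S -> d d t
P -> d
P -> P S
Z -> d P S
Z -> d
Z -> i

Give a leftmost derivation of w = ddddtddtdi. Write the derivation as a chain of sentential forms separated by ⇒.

S⇒Zdi⇒dPSdi⇒dPSSdi⇒ddSSdi⇒ddddtSdi⇒ddddtddtdi

S ⇒ Zdi   [S -> Z d i]
Zdi ⇒ dPSdi   [Z -> d P S]
dPSdi ⇒ dPSSdi   [P -> P S]
dPSSdi ⇒ ddSSdi   [P -> d]
ddSSdi ⇒ ddddtSdi   [S -> d d t]
ddddtSdi ⇒ ddddtddtdi   [S -> d d t]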